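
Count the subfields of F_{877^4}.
F_{877^4} has 3 subfields

The subfields of F_{p^n} are exactly the fields F_{p^d} for d | n (each is the fixed field of the unique index-d subgroup of Gal(F_{p^n}/F_p) ≅ Z/nZ). The divisors of n = 4 are {1, 2, 4}, giving 3 subfields: F_{877^1}, F_{877^2}, F_{877^4}.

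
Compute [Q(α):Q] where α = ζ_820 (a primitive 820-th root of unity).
[Q(α):Q] = 320

The minimal polynomial of ζ_820 over Q is the 820-th cyclotomic polynomial Φ_820(x), which is irreducible over Q and has degree φ(820) = 320. Hence [Q(α):Q] = φ(820) = 320.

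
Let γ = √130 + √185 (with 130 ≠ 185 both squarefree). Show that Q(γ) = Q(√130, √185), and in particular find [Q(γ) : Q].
[Q(γ) : Q] = 4 (equivalently, Q(γ) = Q(√130, √185))

Obviously Q(γ) ⊆ Q(√130, √185), and [Q(√130, √185):Q] = 4 (since 130, 185 are distinct squarefree integers > 1 with 24050 not a perfect square). To show equality we compute the minimal polynomial of γ. From γ = √130 + √185: γ^2 = 130 + 2√(24050) + 185 = 315 + 2√(24050), so γ^2 - 315 = 2√(24050); squaring, (γ^2 - 315)^2 = 4·24050, i.e. γ^4 - 630γ^2 + 99225 - 96200 = 0, i.e. γ^4 - 630γ^2 + 3025 = 0. So γ is a root of x^4 - 630x^2 + 3025. This polynomial is irreducible over Q: it has no rational root (each ±√130 ± √185 is irrational), and any factorization into two quadratics over Q would force √(24050) ∈ Q (pairing opposite roots) or √130, √185 ∈ Q (other pairings), all impossible. Hence [Q(γ):Q] = 4 = [Q(√130, √185):Q], so Q(γ) = Q(√130, √185).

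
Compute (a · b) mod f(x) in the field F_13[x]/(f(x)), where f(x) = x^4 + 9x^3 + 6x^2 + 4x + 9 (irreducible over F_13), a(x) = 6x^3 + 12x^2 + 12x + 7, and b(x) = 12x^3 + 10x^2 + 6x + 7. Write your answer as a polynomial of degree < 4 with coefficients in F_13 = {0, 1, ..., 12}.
a · b ≡ 2x^3 + 10x^2 + 2x + 9 (mod f(x))

Multiply in F_13[x]: a(x)·b(x) = (6x^3 + 12x^2 + 12x + 7)·(12x^3 + 10x^2 + 6x + 7) = 7x^6 + 9x^5 + x^4 + 6x^3 + 5x^2 + 9x + 10. This has degree ≥ 4, so divide by f(x) over F_13: 7x^6 + 9x^5 + x^4 + 6x^3 + 5x^2 + 9x + 10 = (7x^2 + 11x + 3)·(x^4 + 9x^3 + 6x^2 + 4x + 9) + (2x^3 + 10x^2 + 2x + 9). Hence a·b ≡ 2x^3 + 10x^2 + 2x + 9 (mod f). (F_13[x]/(f) is a field with 13^4 = 28561 elements since f is irreducible of degree 4.)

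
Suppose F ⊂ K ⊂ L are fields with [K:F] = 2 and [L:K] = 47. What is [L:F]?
[L:F] = 94

The tower law says that for any tower of field extensions F ⊂ K ⊂ L with finite degrees, [L:F] = [L:K] · [K:F]. Here this gives [L:F] = 47 · 2 = 94.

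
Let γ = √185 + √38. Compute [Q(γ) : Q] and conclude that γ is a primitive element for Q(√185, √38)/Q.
[Q(γ) : Q] = 4 (equivalently, Q(γ) = Q(√185, √38))

Obviously Q(γ) ⊆ Q(√185, √38), and [Q(√185, √38):Q] = 4 (since 185, 38 are distinct squarefree integers > 1 with 7030 not a perfect square). To show equality we compute the minimal polynomial of γ. From γ = √185 + √38: γ^2 = 185 + 2√(7030) + 38 = 223 + 2√(7030), so γ^2 - 223 = 2√(7030); squaring, (γ^2 - 223)^2 = 4·7030, i.e. γ^4 - 446γ^2 + 49729 - 28120 = 0, i.e. γ^4 - 446γ^2 + 21609 = 0. So γ is a root of x^4 - 446x^2 + 21609. This polynomial is irreducible over Q: it has no rational root (each ±√185 ± √38 is irrational), and any factorization into two quadratics over Q would force √(7030) ∈ Q (pairing opposite roots) or √185, √38 ∈ Q (other pairings), all impossible. Hence [Q(γ):Q] = 4 = [Q(√185, √38):Q], so Q(γ) = Q(√185, √38).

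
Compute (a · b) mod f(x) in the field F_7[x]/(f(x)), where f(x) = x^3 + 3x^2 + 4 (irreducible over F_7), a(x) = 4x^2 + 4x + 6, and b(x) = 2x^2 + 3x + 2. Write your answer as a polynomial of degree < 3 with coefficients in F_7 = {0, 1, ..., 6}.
a · b ≡ 2x^2 + x (mod f(x))

Multiply in F_7[x]: a(x)·b(x) = (4x^2 + 4x + 6)·(2x^2 + 3x + 2) = x^4 + 6x^3 + 4x^2 + 5x + 5. This has degree ≥ 3, so divide by f(x) over F_7: x^4 + 6x^3 + 4x^2 + 5x + 5 = (x + 3)·(x^3 + 3x^2 + 4) + (2x^2 + x). Hence a·b ≡ 2x^2 + x (mod f). (F_7[x]/(f) is a field with 7^3 = 343 elements since f is irreducible of degree 3.)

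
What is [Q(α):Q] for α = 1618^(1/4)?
[Q(α):Q] = 4

α is a root of x^4 - 1618. By Eisenstein's criterion at the prime p = 2 (which divides the constant term 1618 but p^2 = 4 does not, since 1618 is squarefree), x^4 - 1618 is irreducible over Q. Hence [Q(α):Q] = 4.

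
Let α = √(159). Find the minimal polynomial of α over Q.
m_α(x) = x^2 - 159

α satisfies α^2 - 159 = 0, so x^2 - 159 annihilates α. Since d = 159 is squarefree and ≠ 1, it is not a perfect square in Q, so x^2 - 159 has no rational root and is therefore irreducible over Q (a degree-2 polynomial over a field is irreducible iff it has no root). Hence m_α(x) = x^2 - 159.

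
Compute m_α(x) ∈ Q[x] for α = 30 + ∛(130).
m_α(x) = x^3 - 90x^2 + 2700x - 27130

Set β = α - 30 = ∛(130), so β^3 = 130. Then (α - 30)^3 - 130 = 0, i.e. α is a root of g(x) = (x - 30)^3 - 130 = x^3 - 90x^2 + 2700x - 27130. Since g(x) = h(x - 30) where h(x) = x^3 - 130, and h is irreducible over Q (because 130 is not a perfect cube, so h has no rational root, and a monic cubic with no rational root is irreducible), g is also irreducible (irreducibility is preserved under the substitution x → x - 30). Hence m_α(x) = x^3 - 90x^2 + 2700x - 27130.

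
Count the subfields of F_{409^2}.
F_{409^2} has 2 subfields

The subfields of F_{p^n} are exactly the fields F_{p^d} for d | n (each is the fixed field of the unique index-d subgroup of Gal(F_{p^n}/F_p) ≅ Z/nZ). The divisors of n = 2 are {1, 2}, giving 2 subfields: F_{409^1}, F_{409^2}.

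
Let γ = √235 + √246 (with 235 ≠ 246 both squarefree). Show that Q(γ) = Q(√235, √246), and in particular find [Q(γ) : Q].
[Q(γ) : Q] = 4 (equivalently, Q(γ) = Q(√235, √246))

Obviously Q(γ) ⊆ Q(√235, √246), and [Q(√235, √246):Q] = 4 (since 235, 246 are distinct squarefree integers > 1 with 57810 not a perfect square). To show equality we compute the minimal polynomial of γ. From γ = √235 + √246: γ^2 = 235 + 2√(57810) + 246 = 481 + 2√(57810), so γ^2 - 481 = 2√(57810); squaring, (γ^2 - 481)^2 = 4·57810, i.e. γ^4 - 962γ^2 + 231361 - 231240 = 0, i.e. γ^4 - 962γ^2 + 121 = 0. So γ is a root of x^4 - 962x^2 + 121. This polynomial is irreducible over Q: it has no rational root (each ±√235 ± √246 is irrational), and any factorization into two quadratics over Q would force √(57810) ∈ Q (pairing opposite roots) or √235, √246 ∈ Q (other pairings), all impossible. Hence [Q(γ):Q] = 4 = [Q(√235, √246):Q], so Q(γ) = Q(√235, √246).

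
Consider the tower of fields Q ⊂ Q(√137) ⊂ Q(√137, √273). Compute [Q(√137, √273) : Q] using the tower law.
[Q(√137, √273) : Q] = 4

[Q(√137):Q] = 2 (min poly x^2 - 137, irreducible since 137 is squarefree > 1). For the top step, suppose √273 ∈ Q(√137), say √273 = c + d√137 with c, d ∈ Q. Squaring: 273 = c^2 + 137d^2 + 2cd√137. Since √137 ∉ Q this forces 2cd = 0. If d = 0 then √273 = c ∈ Q, contradicting 273 squarefree > 1. If c = 0 then 273 = 137d^2, so 137·273 = (137d)^2 is a perfect square in Q — but 137·273 = 37401 is not a perfect square (since 137 and 273 are distinct squarefree integers). Contradiction. Hence √273 ∉ Q(√137), so x^2 - 273 stays irreducible over Q(√137) and [Q(√137, √273) : Q(√137)] = 2. By the tower law, [Q(√137, √273) : Q] = 2 · 2 = 4.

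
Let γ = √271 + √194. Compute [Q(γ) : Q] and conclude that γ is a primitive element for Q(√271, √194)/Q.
[Q(γ) : Q] = 4 (equivalently, Q(γ) = Q(√271, √194))

Obviously Q(γ) ⊆ Q(√271, √194), and [Q(√271, √194):Q] = 4 (since 271, 194 are distinct squarefree integers > 1 with 52574 not a perfect square). To show equality we compute the minimal polynomial of γ. From γ = √271 + √194: γ^2 = 271 + 2√(52574) + 194 = 465 + 2√(52574), so γ^2 - 465 = 2√(52574); squaring, (γ^2 - 465)^2 = 4·52574, i.e. γ^4 - 930γ^2 + 216225 - 210296 = 0, i.e. γ^4 - 930γ^2 + 5929 = 0. So γ is a root of x^4 - 930x^2 + 5929. This polynomial is irreducible over Q: it has no rational root (each ±√271 ± √194 is irrational), and any factorization into two quadratics over Q would force √(52574) ∈ Q (pairing opposite roots) or √271, √194 ∈ Q (other pairings), all impossible. Hence [Q(γ):Q] = 4 = [Q(√271, √194):Q], so Q(γ) = Q(√271, √194).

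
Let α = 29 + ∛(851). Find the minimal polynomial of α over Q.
m_α(x) = x^3 - 87x^2 + 2523x - 25240

Set β = α - 29 = ∛(851), so β^3 = 851. Then (α - 29)^3 - 851 = 0, i.e. α is a root of g(x) = (x - 29)^3 - 851 = x^3 - 87x^2 + 2523x - 25240. Since g(x) = h(x - 29) where h(x) = x^3 - 851, and h is irreducible over Q (because 851 is not a perfect cube, so h has no rational root, and a monic cubic with no rational root is irreducible), g is also irreducible (irreducibility is preserved under the substitution x → x - 29). Hence m_α(x) = x^3 - 87x^2 + 2523x - 25240.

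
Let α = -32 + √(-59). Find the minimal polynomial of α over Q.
m_α(x) = x^2 + 64x + 1083

From α + 32 = √(-59), squaring gives (α + 32)^2 = -59, i.e. α^2 + 64α + 1024 = -59, so α^2 + 64α + 1083 = 0. The discriminant of x^2 + 64x + 1083 is (64)^2 - 4·(1083) = 4096 - 4332 = -236, and 4·(-59) is not a perfect square in Q since -59 is squarefree and ≠ 1. Hence x^2 + 64x + 1083 is irreducible over Q and is the minimal polynomial of α.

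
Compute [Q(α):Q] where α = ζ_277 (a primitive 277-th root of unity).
[Q(α):Q] = 276

The minimal polynomial of ζ_277 over Q is the 277-th cyclotomic polynomial Φ_277(x), which is irreducible over Q and has degree φ(277) = 276. Hence [Q(α):Q] = φ(277) = 276.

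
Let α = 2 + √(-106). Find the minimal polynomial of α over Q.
m_α(x) = x^2 - 4x + 110

From α - 2 = √(-106), squaring gives (α - 2)^2 = -106, i.e. α^2 - 4α + 4 = -106, so α^2 - 4α + 110 = 0. The discriminant of x^2 - 4x + 110 is (-4)^2 - 4·(110) = 16 - 440 = -424, and 4·(-106) is not a perfect square in Q since -106 is squarefree and ≠ 1. Hence x^2 - 4x + 110 is irreducible over Q and is the minimal polynomial of α.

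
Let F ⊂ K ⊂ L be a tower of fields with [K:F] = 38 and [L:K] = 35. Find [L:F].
[L:F] = 1330

The tower law says that for any tower of field extensions F ⊂ K ⊂ L with finite degrees, [L:F] = [L:K] · [K:F]. Here this gives [L:F] = 35 · 38 = 1330.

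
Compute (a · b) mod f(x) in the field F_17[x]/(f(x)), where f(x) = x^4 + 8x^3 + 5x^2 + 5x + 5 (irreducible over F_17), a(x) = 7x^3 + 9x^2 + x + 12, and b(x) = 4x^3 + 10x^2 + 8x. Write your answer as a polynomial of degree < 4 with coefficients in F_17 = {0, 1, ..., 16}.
a · b ≡ 3x^3 + 7x^2 + 13x + 7 (mod f(x))

Multiply in F_17[x]: a(x)·b(x) = (7x^3 + 9x^2 + x + 12)·(4x^3 + 10x^2 + 8x) = 11x^6 + 4x^5 + 14x^4 + 11x^3 + 9x^2 + 11x. This has degree ≥ 4, so divide by f(x) over F_17: 11x^6 + 4x^5 + 14x^4 + 11x^3 + 9x^2 + 11x = (11x^2 + x + 2)·(x^4 + 8x^3 + 5x^2 + 5x + 5) + (3x^3 + 7x^2 + 13x + 7). Hence a·b ≡ 3x^3 + 7x^2 + 13x + 7 (mod f). (F_17[x]/(f) is a field with 17^4 = 83521 elements since f is irreducible of degree 4.)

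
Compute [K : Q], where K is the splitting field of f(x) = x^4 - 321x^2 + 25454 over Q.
[K : Q] = 4

Solving the quadratic in x^2: x^2 = (321 ± √(321^2 - 4·25454))/2 = (321 ± √1225)/2 = (321 ± 35)/2, giving x^2 = 143 or x^2 = 178. So f(x) = (x^2 - 143)(x^2 - 178) and the roots of f are ±√143, ±√178. Hence the splitting field is K = Q(√143, √178). Since 143 and 178 are distinct squarefree integers > 1, their product 25454 is not a perfect square, so √178 ∉ Q(√143). By the tower law [K:Q] = [Q(√143,√178):Q(√143)] · [Q(√143):Q] = 2 · 2 = 4.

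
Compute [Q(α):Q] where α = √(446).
[Q(α):Q] = 2

[Q(α):Q] equals the degree of the minimal polynomial of α. Here α^2 = 446 and x^2 - 446 is irreducible (d = 446 is squarefree, ≠ 1, hence not a square), so deg(m_α) = 2. Thus [Q(α):Q] = 2.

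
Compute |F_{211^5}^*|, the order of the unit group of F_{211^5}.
|F_{211^5}^*| = 418227202050

F_{211^5} has 211^5 = 418227202051 elements; its multiplicative group consists of all nonzero elements, so |F_{211^5}^*| = 418227202051 - 1 = 418227202050. (It is cyclic since any finite subgroup of the multiplicative group of a field is cyclic.)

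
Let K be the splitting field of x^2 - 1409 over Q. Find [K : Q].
[K : Q] = 2

f(x) = x^2 - 1409 factors as (x - √1409)(x + √1409). The splitting field is K = Q(√1409). Since 1409 is squarefree and > 1, it is not a perfect square, so x^2 - 1409 is irreducible over Q and [Q(√1409) : Q] = 2. Hence [K : Q] = 2.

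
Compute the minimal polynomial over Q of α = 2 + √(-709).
m_α(x) = x^2 - 4x + 713

From α - 2 = √(-709), squaring gives (α - 2)^2 = -709, i.e. α^2 - 4α + 4 = -709, so α^2 - 4α + 713 = 0. The discriminant of x^2 - 4x + 713 is (-4)^2 - 4·(713) = 16 - 2852 = -2836, and 4·(-709) is not a perfect square in Q since -709 is squarefree and ≠ 1. Hence x^2 - 4x + 713 is irreducible over Q and is the minimal polynomial of α.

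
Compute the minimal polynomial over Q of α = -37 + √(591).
m_α(x) = x^2 + 74x + 778

From α + 37 = √(591), squaring gives (α + 37)^2 = 591, i.e. α^2 + 74α + 1369 = 591, so α^2 + 74α + 778 = 0. The discriminant of x^2 + 74x + 778 is (74)^2 - 4·(778) = 5476 - 3112 = 2364, and 4·(591) is not a perfect square in Q since 591 is squarefree and ≠ 1. Hence x^2 + 74x + 778 is irreducible over Q and is the minimal polynomial of α.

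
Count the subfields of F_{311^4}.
F_{311^4} has 3 subfields

The subfields of F_{p^n} are exactly the fields F_{p^d} for d | n (each is the fixed field of the unique index-d subgroup of Gal(F_{p^n}/F_p) ≅ Z/nZ). The divisors of n = 4 are {1, 2, 4}, giving 3 subfields: F_{311^1}, F_{311^2}, F_{311^4}.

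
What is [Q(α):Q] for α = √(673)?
[Q(α):Q] = 2

[Q(α):Q] equals the degree of the minimal polynomial of α. Here α^2 = 673 and x^2 - 673 is irreducible (d = 673 is squarefree, ≠ 1, hence not a square), so deg(m_α) = 2. Thus [Q(α):Q] = 2.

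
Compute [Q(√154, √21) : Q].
[Q(√154, √21) : Q] = 4

[Q(√154):Q] = 2 (min poly x^2 - 154, irreducible since 154 is squarefree > 1). For the top step, suppose √21 ∈ Q(√154), say √21 = c + d√154 with c, d ∈ Q. Squaring: 21 = c^2 + 154d^2 + 2cd√154. Since √154 ∉ Q this forces 2cd = 0. If d = 0 then √21 = c ∈ Q, contradicting 21 squarefree > 1. If c = 0 then 21 = 154d^2, so 154·21 = (154d)^2 is a perfect square in Q — but 154·21 = 3234 is not a perfect square (since 154 and 21 are distinct squarefree integers). Contradiction. Hence √21 ∉ Q(√154), so x^2 - 21 stays irreducible over Q(√154) and [Q(√154, √21) : Q(√154)] = 2. By the tower law, [Q(√154, √21) : Q] = 2 · 2 = 4.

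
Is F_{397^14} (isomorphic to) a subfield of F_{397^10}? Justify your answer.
No: F_{397^14} is not a subfield of F_{397^10}

F_{p^m} embeds in F_{p^n} iff m | n. Here 14 ∤ 10 (since 10 = 0·14 + 10 with remainder 10 ≠ 0), so F_{397^14} is not a subfield of F_{397^10}. Equivalently: if it were, the tower law would give 14 = [F_{397^14}:F_397] dividing [F_{397^10}:F_397] = 10, contradiction.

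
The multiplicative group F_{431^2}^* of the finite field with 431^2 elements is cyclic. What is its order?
|F_{431^2}^*| = 185760

F_{431^2} has 431^2 = 185761 elements; its multiplicative group consists of all nonzero elements, so |F_{431^2}^*| = 185761 - 1 = 185760. (It is cyclic since any finite subgroup of the multiplicative group of a field is cyclic.)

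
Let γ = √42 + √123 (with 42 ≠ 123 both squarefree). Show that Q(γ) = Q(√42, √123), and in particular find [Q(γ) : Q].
[Q(γ) : Q] = 4 (equivalently, Q(γ) = Q(√42, √123))

Obviously Q(γ) ⊆ Q(√42, √123), and [Q(√42, √123):Q] = 4 (since 42, 123 are distinct squarefree integers > 1 with 5166 not a perfect square). To show equality we compute the minimal polynomial of γ. From γ = √42 + √123: γ^2 = 42 + 2√(5166) + 123 = 165 + 2√(5166), so γ^2 - 165 = 2√(5166); squaring, (γ^2 - 165)^2 = 4·5166, i.e. γ^4 - 330γ^2 + 27225 - 20664 = 0, i.e. γ^4 - 330γ^2 + 6561 = 0. So γ is a root of x^4 - 330x^2 + 6561. This polynomial is irreducible over Q: it has no rational root (each ±√42 ± √123 is irrational), and any factorization into two quadratics over Q would force √(5166) ∈ Q (pairing opposite roots) or √42, √123 ∈ Q (other pairings), all impossible. Hence [Q(γ):Q] = 4 = [Q(√42, √123):Q], so Q(γ) = Q(√42, √123).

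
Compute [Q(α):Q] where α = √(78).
[Q(α):Q] = 2

[Q(α):Q] equals the degree of the minimal polynomial of α. Here α^2 = 78 and x^2 - 78 is irreducible (d = 78 is squarefree, ≠ 1, hence not a square), so deg(m_α) = 2. Thus [Q(α):Q] = 2.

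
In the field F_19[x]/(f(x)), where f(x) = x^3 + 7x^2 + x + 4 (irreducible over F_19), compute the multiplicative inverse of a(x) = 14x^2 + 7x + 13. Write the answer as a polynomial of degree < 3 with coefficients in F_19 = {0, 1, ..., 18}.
a(x)^(-1) ≡ 14x^2 + 3x + 1 (mod f(x))

Since f is irreducible over F_19, F_19[x]/(f) is a field and a(x) ≠ 0 has an inverse. Apply the extended Euclidean algorithm to f(x) and a(x) in F_19[x]: f(x) = (15x + 12)·a(x) + (7x);  a(x) = (2x + 1)·(7x) + (13). The last nonzero remainder is the constant 13 = gcd(f, a) in F_19. Back-substituting through the division chain expresses 13 = s(x)·a(x) + t(x)·f(x) with s(x) ≡ 11x^2 + x + 13 (mod f), so (11x^2 + x + 13)·a(x) ≡ 13 (mod f). Multiplying by 13^(-1) ≡ 3 in F_19 gives a(x)^(-1) ≡ 3·(11x^2 + x + 13) ≡ 14x^2 + 3x + 1 (mod f). Check: (14x^2 + 7x + 13)·(14x^2 + 3x + 1) = 6x^4 + 7x^3 + 8x^2 + 8x + 13 ≡ 1 (mod x^3 + 7x^2 + x + 4).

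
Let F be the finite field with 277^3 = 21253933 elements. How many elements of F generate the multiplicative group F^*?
There are φ(21253932) = 5474304 primitive elements

F_q^* is cyclic of order q - 1 = 21253932. A cyclic group of order m has exactly φ(m) generators. Here m = 21253932 = 2^2 · 3^2 · 7 · 19 · 23 · 193, so the number of primitive elements is φ(21253932) = 5474304.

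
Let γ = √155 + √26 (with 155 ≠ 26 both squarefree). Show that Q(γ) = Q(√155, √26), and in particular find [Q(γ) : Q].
[Q(γ) : Q] = 4 (equivalently, Q(γ) = Q(√155, √26))

Obviously Q(γ) ⊆ Q(√155, √26), and [Q(√155, √26):Q] = 4 (since 155, 26 are distinct squarefree integers > 1 with 4030 not a perfect square). To show equality we compute the minimal polynomial of γ. From γ = √155 + √26: γ^2 = 155 + 2√(4030) + 26 = 181 + 2√(4030), so γ^2 - 181 = 2√(4030); squaring, (γ^2 - 181)^2 = 4·4030, i.e. γ^4 - 362γ^2 + 32761 - 16120 = 0, i.e. γ^4 - 362γ^2 + 16641 = 0. So γ is a root of x^4 - 362x^2 + 16641. This polynomial is irreducible over Q: it has no rational root (each ±√155 ± √26 is irrational), and any factorization into two quadratics over Q would force √(4030) ∈ Q (pairing opposite roots) or √155, √26 ∈ Q (other pairings), all impossible. Hence [Q(γ):Q] = 4 = [Q(√155, √26):Q], so Q(γ) = Q(√155, √26).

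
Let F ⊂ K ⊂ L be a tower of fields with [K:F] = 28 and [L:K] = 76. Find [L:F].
[L:F] = 2128

The tower law says that for any tower of field extensions F ⊂ K ⊂ L with finite degrees, [L:F] = [L:K] · [K:F]. Here this gives [L:F] = 76 · 28 = 2128.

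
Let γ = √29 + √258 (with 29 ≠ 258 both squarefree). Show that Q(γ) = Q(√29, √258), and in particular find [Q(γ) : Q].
[Q(γ) : Q] = 4 (equivalently, Q(γ) = Q(√29, √258))

Obviously Q(γ) ⊆ Q(√29, √258), and [Q(√29, √258):Q] = 4 (since 29, 258 are distinct squarefree integers > 1 with 7482 not a perfect square). To show equality we compute the minimal polynomial of γ. From γ = √29 + √258: γ^2 = 29 + 2√(7482) + 258 = 287 + 2√(7482), so γ^2 - 287 = 2√(7482); squaring, (γ^2 - 287)^2 = 4·7482, i.e. γ^4 - 574γ^2 + 82369 - 29928 = 0, i.e. γ^4 - 574γ^2 + 52441 = 0. So γ is a root of x^4 - 574x^2 + 52441. This polynomial is irreducible over Q: it has no rational root (each ±√29 ± √258 is irrational), and any factorization into two quadratics over Q would force √(7482) ∈ Q (pairing opposite roots) or √29, √258 ∈ Q (other pairings), all impossible. Hence [Q(γ):Q] = 4 = [Q(√29, √258):Q], so Q(γ) = Q(√29, √258).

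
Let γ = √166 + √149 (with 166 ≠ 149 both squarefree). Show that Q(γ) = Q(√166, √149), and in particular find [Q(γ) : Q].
[Q(γ) : Q] = 4 (equivalently, Q(γ) = Q(√166, √149))

Obviously Q(γ) ⊆ Q(√166, √149), and [Q(√166, √149):Q] = 4 (since 166, 149 are distinct squarefree integers > 1 with 24734 not a perfect square). To show equality we compute the minimal polynomial of γ. From γ = √166 + √149: γ^2 = 166 + 2√(24734) + 149 = 315 + 2√(24734), so γ^2 - 315 = 2√(24734); squaring, (γ^2 - 315)^2 = 4·24734, i.e. γ^4 - 630γ^2 + 99225 - 98936 = 0, i.e. γ^4 - 630γ^2 + 289 = 0. So γ is a root of x^4 - 630x^2 + 289. This polynomial is irreducible over Q: it has no rational root (each ±√166 ± √149 is irrational), and any factorization into two quadratics over Q would force √(24734) ∈ Q (pairing opposite roots) or √166, √149 ∈ Q (other pairings), all impossible. Hence [Q(γ):Q] = 4 = [Q(√166, √149):Q], so Q(γ) = Q(√166, √149).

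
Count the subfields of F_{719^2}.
F_{719^2} has 2 subfields

The subfields of F_{p^n} are exactly the fields F_{p^d} for d | n (each is the fixed field of the unique index-d subgroup of Gal(F_{p^n}/F_p) ≅ Z/nZ). The divisors of n = 2 are {1, 2}, giving 2 subfields: F_{719^1}, F_{719^2}.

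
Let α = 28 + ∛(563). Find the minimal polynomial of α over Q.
m_α(x) = x^3 - 84x^2 + 2352x - 22515

Set β = α - 28 = ∛(563), so β^3 = 563. Then (α - 28)^3 - 563 = 0, i.e. α is a root of g(x) = (x - 28)^3 - 563 = x^3 - 84x^2 + 2352x - 22515. Since g(x) = h(x - 28) where h(x) = x^3 - 563, and h is irreducible over Q (because 563 is not a perfect cube, so h has no rational root, and a monic cubic with no rational root is irreducible), g is also irreducible (irreducibility is preserved under the substitution x → x - 28). Hence m_α(x) = x^3 - 84x^2 + 2352x - 22515.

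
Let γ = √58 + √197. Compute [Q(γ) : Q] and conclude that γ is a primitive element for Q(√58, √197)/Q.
[Q(γ) : Q] = 4 (equivalently, Q(γ) = Q(√58, √197))

Obviously Q(γ) ⊆ Q(√58, √197), and [Q(√58, √197):Q] = 4 (since 58, 197 are distinct squarefree integers > 1 with 11426 not a perfect square). To show equality we compute the minimal polynomial of γ. From γ = √58 + √197: γ^2 = 58 + 2√(11426) + 197 = 255 + 2√(11426), so γ^2 - 255 = 2√(11426); squaring, (γ^2 - 255)^2 = 4·11426, i.e. γ^4 - 510γ^2 + 65025 - 45704 = 0, i.e. γ^4 - 510γ^2 + 19321 = 0. So γ is a root of x^4 - 510x^2 + 19321. This polynomial is irreducible over Q: it has no rational root (each ±√58 ± √197 is irrational), and any factorization into two quadratics over Q would force √(11426) ∈ Q (pairing opposite roots) or √58, √197 ∈ Q (other pairings), all impossible. Hence [Q(γ):Q] = 4 = [Q(√58, √197):Q], so Q(γ) = Q(√58, √197).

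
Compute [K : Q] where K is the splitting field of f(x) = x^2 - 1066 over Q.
[K : Q] = 2

f(x) = x^2 - 1066 factors as (x - √1066)(x + √1066). The splitting field is K = Q(√1066). Since 1066 is squarefree and > 1, it is not a perfect square, so x^2 - 1066 is irreducible over Q and [Q(√1066) : Q] = 2. Hence [K : Q] = 2.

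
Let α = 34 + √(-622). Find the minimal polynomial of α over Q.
m_α(x) = x^2 - 68x + 1778

From α - 34 = √(-622), squaring gives (α - 34)^2 = -622, i.e. α^2 - 68α + 1156 = -622, so α^2 - 68α + 1778 = 0. The discriminant of x^2 - 68x + 1778 is (-68)^2 - 4·(1778) = 4624 - 7112 = -2488, and 4·(-622) is not a perfect square in Q since -622 is squarefree and ≠ 1. Hence x^2 - 68x + 1778 is irreducible over Q and is the minimal polynomial of α.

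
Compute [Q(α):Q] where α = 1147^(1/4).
[Q(α):Q] = 4

α is a root of x^4 - 1147. By Eisenstein's criterion at the prime p = 31 (which divides the constant term 1147 but p^2 = 961 does not, since 1147 is squarefree), x^4 - 1147 is irreducible over Q. Hence [Q(α):Q] = 4.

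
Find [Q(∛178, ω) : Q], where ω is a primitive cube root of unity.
[Q(∛178, ω) : Q] = 6

[Q(∛178):Q] = 3 (min poly x^3 - 178, irreducible since 178 is not a perfect cube). [Q(ω):Q] = 2 (min poly x^2 + x + 1). Since Q(∛178) ⊂ R and ω ∉ R, we have ω ∉ Q(∛178), so x^2 + x + 1 remains irreducible over Q(∛178) and [Q(∛178, ω) : Q(∛178)] = 2. By the tower law, [Q(∛178, ω) : Q] = 3 · 2 = 6. (In fact Q(∛178, ω) is the splitting field of x^3 - 178 over Q.)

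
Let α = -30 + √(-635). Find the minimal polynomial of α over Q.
m_α(x) = x^2 + 60x + 1535

From α + 30 = √(-635), squaring gives (α + 30)^2 = -635, i.e. α^2 + 60α + 900 = -635, so α^2 + 60α + 1535 = 0. The discriminant of x^2 + 60x + 1535 is (60)^2 - 4·(1535) = 3600 - 6140 = -2540, and 4·(-635) is not a perfect square in Q since -635 is squarefree and ≠ 1. Hence x^2 + 60x + 1535 is irreducible over Q and is the minimal polynomial of α.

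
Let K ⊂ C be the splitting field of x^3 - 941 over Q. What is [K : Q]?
[K : Q] = 6

The roots of x^3 - 941 are ∛941, ω∛941, ω^2∛941 where ω = e^(2πi/3) is a primitive cube root of unity, so K = Q(∛941, ω). Now [Q(∛941):Q] = 3 (since 941 is not a perfect cube, x^3 - 941 is irreducible) and [Q(ω):Q] = 2. Both 2 and 3 divide [K:Q], and [K:Q] ≤ 3·2 = 6, so [K:Q] = 6. (Equivalently: Q(∛941) ⊂ R but ω ∉ R, so [K : Q(∛941)] = 2.)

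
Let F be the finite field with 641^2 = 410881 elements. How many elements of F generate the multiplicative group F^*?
There are φ(410880) = 108544 primitive elements

F_q^* is cyclic of order q - 1 = 410880. A cyclic group of order m has exactly φ(m) generators. Here m = 410880 = 2^8 · 3 · 5 · 107, so the number of primitive elements is φ(410880) = 108544.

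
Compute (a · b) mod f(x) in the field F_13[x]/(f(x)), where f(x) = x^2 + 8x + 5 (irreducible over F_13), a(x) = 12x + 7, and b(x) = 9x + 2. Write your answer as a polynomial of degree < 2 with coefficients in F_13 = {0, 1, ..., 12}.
a · b ≡ 3x + 7 (mod f(x))

Multiply in F_13[x]: a(x)·b(x) = (12x + 7)·(9x + 2) = 4x^2 + 9x + 1. This has degree ≥ 2, so divide by f(x) over F_13: 4x^2 + 9x + 1 = (4)·(x^2 + 8x + 5) + (3x + 7). Hence a·b ≡ 3x + 7 (mod f). (F_13[x]/(f) is a field with 13^2 = 169 elements since f is irreducible of degree 2.)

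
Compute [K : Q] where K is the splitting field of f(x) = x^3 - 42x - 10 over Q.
[K : Q] = 6

By the rational root test, any rational root of the monic integer polynomial f(x) = x^3 - 42x - 10 must be an integer dividing the constant term -10, i.e. one of ±{1, 2, 5, 10}. Evaluating: f(1) = -51, f(-1) = 31, f(2) = -86, f(-2) = 66, f(5) = -95, f(-5) = 75, f(10) = 570, f(-10) = -590; none is 0, so f has no rational root and is therefore irreducible over Q (a cubic with no linear factor over a field is irreducible). For an irreducible cubic, the Galois group is A_3 or S_3 according as the discriminant disc(f) = -4a^3 - 27b^2 = -4·(-42)^3 - 27·(-10)^2 = 293652 is or is not a square in Q. Here disc(f) = 293652 is not a perfect square in Q, so the Galois group of f over Q is not contained in A_3 and must be all of S_3. The splitting field has degree |S_3| = 6 over Q, so [K : Q] = 6.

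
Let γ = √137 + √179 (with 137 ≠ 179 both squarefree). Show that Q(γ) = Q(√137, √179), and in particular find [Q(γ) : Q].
[Q(γ) : Q] = 4 (equivalently, Q(γ) = Q(√137, √179))

Obviously Q(γ) ⊆ Q(√137, √179), and [Q(√137, √179):Q] = 4 (since 137, 179 are distinct squarefree integers > 1 with 24523 not a perfect square). To show equality we compute the minimal polynomial of γ. From γ = √137 + √179: γ^2 = 137 + 2√(24523) + 179 = 316 + 2√(24523), so γ^2 - 316 = 2√(24523); squaring, (γ^2 - 316)^2 = 4·24523, i.e. γ^4 - 632γ^2 + 99856 - 98092 = 0, i.e. γ^4 - 632γ^2 + 1764 = 0. So γ is a root of x^4 - 632x^2 + 1764. This polynomial is irreducible over Q: it has no rational root (each ±√137 ± √179 is irrational), and any factorization into two quadratics over Q would force √(24523) ∈ Q (pairing opposite roots) or √137, √179 ∈ Q (other pairings), all impossible. Hence [Q(γ):Q] = 4 = [Q(√137, √179):Q], so Q(γ) = Q(√137, √179).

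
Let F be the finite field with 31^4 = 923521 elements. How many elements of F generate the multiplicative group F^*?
There are φ(923520) = 221184 primitive elements

F_q^* is cyclic of order q - 1 = 923520. A cyclic group of order m has exactly φ(m) generators. Here m = 923520 = 2^7 · 3 · 5 · 13 · 37, so the number of primitive elements is φ(923520) = 221184.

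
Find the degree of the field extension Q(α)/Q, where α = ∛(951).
[Q(α):Q] = 3

The minimal polynomial of α is x^3 - 951, irreducible over Q since 951 is not a perfect cube (so x^3 - 951 has no rational root). Hence [Q(α):Q] = deg(m_α) = 3.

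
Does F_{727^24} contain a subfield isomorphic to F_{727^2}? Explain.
Yes: F_{727^2} is a subfield of F_{727^24}

F_{p^m} embeds in F_{p^n} iff m | n (since F_{p^n} is the splitting field of x^(p^n) - x, and F_{p^m} ⊂ F_{p^n} forces p^n to be a power of p^m, i.e. m | n; conversely if m | n then every root of x^(p^m) - x is a root of x^(p^n) - x). Here 2 | 24 (since 24 = 12·2), so F_{727^2} is a subfield of F_{727^24}, and [F_{727^24} : F_{727^2}] = 24/2 = 12.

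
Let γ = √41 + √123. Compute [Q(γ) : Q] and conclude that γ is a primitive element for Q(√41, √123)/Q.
[Q(γ) : Q] = 4 (equivalently, Q(γ) = Q(√41, √123))

Obviously Q(γ) ⊆ Q(√41, √123), and [Q(√41, √123):Q] = 4 (since 41, 123 are distinct squarefree integers > 1 with 5043 not a perfect square). To show equality we compute the minimal polynomial of γ. From γ = √41 + √123: γ^2 = 41 + 2√(5043) + 123 = 164 + 2√(5043), so γ^2 - 164 = 2√(5043); squaring, (γ^2 - 164)^2 = 4·5043, i.e. γ^4 - 328γ^2 + 26896 - 20172 = 0, i.e. γ^4 - 328γ^2 + 6724 = 0. So γ is a root of x^4 - 328x^2 + 6724. This polynomial is irreducible over Q: it has no rational root (each ±√41 ± √123 is irrational), and any factorization into two quadratics over Q would force √(5043) ∈ Q (pairing opposite roots) or √41, √123 ∈ Q (other pairings), all impossible. Hence [Q(γ):Q] = 4 = [Q(√41, √123):Q], so Q(γ) = Q(√41, √123).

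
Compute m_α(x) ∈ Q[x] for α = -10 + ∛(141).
m_α(x) = x^3 + 30x^2 + 300x + 859

Set β = α + 10 = ∛(141), so β^3 = 141. Then (α + 10)^3 - 141 = 0, i.e. α is a root of g(x) = (x + 10)^3 - 141 = x^3 + 30x^2 + 300x + 859. Since g(x) = h(x + 10) where h(x) = x^3 - 141, and h is irreducible over Q (because 141 is not a perfect cube, so h has no rational root, and a monic cubic with no rational root is irreducible), g is also irreducible (irreducibility is preserved under the substitution x → x + 10). Hence m_α(x) = x^3 + 30x^2 + 300x + 859.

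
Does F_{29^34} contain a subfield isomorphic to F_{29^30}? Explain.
No: F_{29^30} is not a subfield of F_{29^34}

F_{p^m} embeds in F_{p^n} iff m | n. Here 30 ∤ 34 (since 34 = 1·30 + 4 with remainder 4 ≠ 0), so F_{29^30} is not a subfield of F_{29^34}. Equivalently: if it were, the tower law would give 30 = [F_{29^30}:F_29] dividing [F_{29^34}:F_29] = 34, contradiction.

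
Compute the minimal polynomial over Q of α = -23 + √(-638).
m_α(x) = x^2 + 46x + 1167

From α + 23 = √(-638), squaring gives (α + 23)^2 = -638, i.e. α^2 + 46α + 529 = -638, so α^2 + 46α + 1167 = 0. The discriminant of x^2 + 46x + 1167 is (46)^2 - 4·(1167) = 2116 - 4668 = -2552, and 4·(-638) is not a perfect square in Q since -638 is squarefree and ≠ 1. Hence x^2 + 46x + 1167 is irreducible over Q and is the minimal polynomial of α.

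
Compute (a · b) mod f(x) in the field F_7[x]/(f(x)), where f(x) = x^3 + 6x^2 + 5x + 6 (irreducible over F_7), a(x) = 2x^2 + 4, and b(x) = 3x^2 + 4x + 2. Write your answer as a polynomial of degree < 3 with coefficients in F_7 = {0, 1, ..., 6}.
a · b ≡ x + 1 (mod f(x))

Multiply in F_7[x]: a(x)·b(x) = (2x^2 + 4)·(3x^2 + 4x + 2) = 6x^4 + x^3 + 2x^2 + 2x + 1. This has degree ≥ 3, so divide by f(x) over F_7: 6x^4 + x^3 + 2x^2 + 2x + 1 = (6x)·(x^3 + 6x^2 + 5x + 6) + (x + 1). Hence a·b ≡ x + 1 (mod f). (F_7[x]/(f) is a field with 7^3 = 343 elements since f is irreducible of degree 3.)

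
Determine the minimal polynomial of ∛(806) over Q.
m_α(x) = x^3 - 806

α satisfies α^3 = 806, so x^3 - 806 annihilates α. By the rational root test, a rational root p/q (in lowest terms) of x^3 - 806 would satisfy p^3 = 806 q^3, forcing q = 1 and p^3 = 806; but 806 is not a perfect cube, contradiction. A monic cubic over Q with no rational root is irreducible (any nontrivial factorization would include a linear factor). Hence x^3 - 806 is the minimal polynomial of α, and in particular [Q(α):Q] = 3.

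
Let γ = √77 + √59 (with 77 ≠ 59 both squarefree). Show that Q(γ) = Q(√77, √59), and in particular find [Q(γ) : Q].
[Q(γ) : Q] = 4 (equivalently, Q(γ) = Q(√77, √59))

Obviously Q(γ) ⊆ Q(√77, √59), and [Q(√77, √59):Q] = 4 (since 77, 59 are distinct squarefree integers > 1 with 4543 not a perfect square). To show equality we compute the minimal polynomial of γ. From γ = √77 + √59: γ^2 = 77 + 2√(4543) + 59 = 136 + 2√(4543), so γ^2 - 136 = 2√(4543); squaring, (γ^2 - 136)^2 = 4·4543, i.e. γ^4 - 272γ^2 + 18496 - 18172 = 0, i.e. γ^4 - 272γ^2 + 324 = 0. So γ is a root of x^4 - 272x^2 + 324. This polynomial is irreducible over Q: it has no rational root (each ±√77 ± √59 is irrational), and any factorization into two quadratics over Q would force √(4543) ∈ Q (pairing opposite roots) or √77, √59 ∈ Q (other pairings), all impossible. Hence [Q(γ):Q] = 4 = [Q(√77, √59):Q], so Q(γ) = Q(√77, √59).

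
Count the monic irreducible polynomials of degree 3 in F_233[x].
There are 4216368 monic irreducible polynomials of degree 3 over F_233

Each element of F_{233^3} that lies in no proper subfield is a root of exactly one monic irreducible of degree 3 over F_233, and each such polynomial has 3 distinct roots in F_{233^3}. By Möbius inversion the count is N_233(3) = (1/3) Σ_{d|3} μ(3/d) · 233^d = (1/3)(μ(3)·233^1 + μ(1)·233^3) = 12649104/3 = 4216368.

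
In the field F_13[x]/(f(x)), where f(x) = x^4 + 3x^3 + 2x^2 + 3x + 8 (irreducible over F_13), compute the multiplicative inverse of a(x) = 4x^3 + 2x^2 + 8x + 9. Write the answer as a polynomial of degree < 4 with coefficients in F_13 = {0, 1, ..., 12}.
a(x)^(-1) ≡ 9x^3 + 3x^2 + 7x (mod f(x))

Since f is irreducible over F_13, F_13[x]/(f) is a field and a(x) ≠ 0 has an inverse. Apply the extended Euclidean algorithm to f(x) and a(x) in F_13[x]: f(x) = (10x + 12)·a(x) + (2x^2 + 12x + 4);  a(x) = (2x + 2)·(2x^2 + 12x + 4) + (2x + 1);  (2x^2 + 12x + 4) = (x + 12)·(2x + 1) + (5). The last nonzero remainder is the constant 5 = gcd(f, a) in F_13. Back-substituting through the division chain expresses 5 = s(x)·a(x) + t(x)·f(x) with s(x) ≡ 6x^3 + 2x^2 + 9x (mod f), so (6x^3 + 2x^2 + 9x)·a(x) ≡ 5 (mod f). Multiplying by 5^(-1) ≡ 8 in F_13 gives a(x)^(-1) ≡ 8·(6x^3 + 2x^2 + 9x) ≡ 9x^3 + 3x^2 + 7x (mod f). Check: (4x^3 + 2x^2 + 8x + 9)·(9x^3 + 3x^2 + 7x) = 10x^6 + 4x^5 + 2x^4 + 2x^3 + 5x^2 + 11x ≡ 1 (mod x^4 + 3x^3 + 2x^2 + 3x + 8).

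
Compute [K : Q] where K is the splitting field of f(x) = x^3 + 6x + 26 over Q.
[K : Q] = 6

By the rational root test, any rational root of the monic integer polynomial f(x) = x^3 + 6x + 26 must be an integer dividing the constant term 26, i.e. one of ±{1, 2, 13, 26}. Evaluating: f(1) = 33, f(-1) = 19, f(2) = 46, f(-2) = 6, f(13) = 2301, f(-13) = -2249, f(26) = 17758, f(-26) = -17706; none is 0, so f has no rational root and is therefore irreducible over Q (a cubic with no linear factor over a field is irreducible). For an irreducible cubic, the Galois group is A_3 or S_3 according as the discriminant disc(f) = -4a^3 - 27b^2 = -4·(6)^3 - 27·(26)^2 = -19116 is or is not a square in Q. Here disc(f) = -19116 is not a perfect square in Q, so the Galois group of f over Q is not contained in A_3 and must be all of S_3. The splitting field has degree |S_3| = 6 over Q, so [K : Q] = 6.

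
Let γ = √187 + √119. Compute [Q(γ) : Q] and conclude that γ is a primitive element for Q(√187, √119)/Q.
[Q(γ) : Q] = 4 (equivalently, Q(γ) = Q(√187, √119))

Obviously Q(γ) ⊆ Q(√187, √119), and [Q(√187, √119):Q] = 4 (since 187, 119 are distinct squarefree integers > 1 with 22253 not a perfect square). To show equality we compute the minimal polynomial of γ. From γ = √187 + √119: γ^2 = 187 + 2√(22253) + 119 = 306 + 2√(22253), so γ^2 - 306 = 2√(22253); squaring, (γ^2 - 306)^2 = 4·22253, i.e. γ^4 - 612γ^2 + 93636 - 89012 = 0, i.e. γ^4 - 612γ^2 + 4624 = 0. So γ is a root of x^4 - 612x^2 + 4624. This polynomial is irreducible over Q: it has no rational root (each ±√187 ± √119 is irrational), and any factorization into two quadratics over Q would force √(22253) ∈ Q (pairing opposite roots) or √187, √119 ∈ Q (other pairings), all impossible. Hence [Q(γ):Q] = 4 = [Q(√187, √119):Q], so Q(γ) = Q(√187, √119).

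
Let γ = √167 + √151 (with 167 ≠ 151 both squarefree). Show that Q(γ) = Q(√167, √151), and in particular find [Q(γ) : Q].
[Q(γ) : Q] = 4 (equivalently, Q(γ) = Q(√167, √151))

Obviously Q(γ) ⊆ Q(√167, √151), and [Q(√167, √151):Q] = 4 (since 167, 151 are distinct squarefree integers > 1 with 25217 not a perfect square). To show equality we compute the minimal polynomial of γ. From γ = √167 + √151: γ^2 = 167 + 2√(25217) + 151 = 318 + 2√(25217), so γ^2 - 318 = 2√(25217); squaring, (γ^2 - 318)^2 = 4·25217, i.e. γ^4 - 636γ^2 + 101124 - 100868 = 0, i.e. γ^4 - 636γ^2 + 256 = 0. So γ is a root of x^4 - 636x^2 + 256. This polynomial is irreducible over Q: it has no rational root (each ±√167 ± √151 is irrational), and any factorization into two quadratics over Q would force √(25217) ∈ Q (pairing opposite roots) or √167, √151 ∈ Q (other pairings), all impossible. Hence [Q(γ):Q] = 4 = [Q(√167, √151):Q], so Q(γ) = Q(√167, √151).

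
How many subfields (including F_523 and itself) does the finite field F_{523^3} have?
F_{523^3} has 2 subfields

The subfields of F_{p^n} are exactly the fields F_{p^d} for d | n (each is the fixed field of the unique index-d subgroup of Gal(F_{p^n}/F_p) ≅ Z/nZ). The divisors of n = 3 are {1, 3}, giving 2 subfields: F_{523^1}, F_{523^3}.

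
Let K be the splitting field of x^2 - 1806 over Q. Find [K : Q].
[K : Q] = 2

f(x) = x^2 - 1806 factors as (x - √1806)(x + √1806). The splitting field is K = Q(√1806). Since 1806 is squarefree and > 1, it is not a perfect square, so x^2 - 1806 is irreducible over Q and [Q(√1806) : Q] = 2. Hence [K : Q] = 2.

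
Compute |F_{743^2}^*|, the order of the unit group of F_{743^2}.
|F_{743^2}^*| = 552048

F_{743^2} has 743^2 = 552049 elements; its multiplicative group consists of all nonzero elements, so |F_{743^2}^*| = 552049 - 1 = 552048. (It is cyclic since any finite subgroup of the multiplicative group of a field is cyclic.)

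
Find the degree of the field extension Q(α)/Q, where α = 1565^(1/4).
[Q(α):Q] = 4

α is a root of x^4 - 1565. By Eisenstein's criterion at the prime p = 5 (which divides the constant term 1565 but p^2 = 25 does not, since 1565 is squarefree), x^4 - 1565 is irreducible over Q. Hence [Q(α):Q] = 4.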